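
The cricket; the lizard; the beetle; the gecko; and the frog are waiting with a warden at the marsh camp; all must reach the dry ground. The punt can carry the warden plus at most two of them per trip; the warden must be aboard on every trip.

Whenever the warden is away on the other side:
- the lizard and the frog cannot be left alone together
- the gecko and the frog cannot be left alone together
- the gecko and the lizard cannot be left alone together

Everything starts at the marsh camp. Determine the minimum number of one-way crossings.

7

Counting alone: the warden can take at most 2 across per trip to the dry ground, so moving all 5 needs at least 3 loaded trips out, with a return between consecutive ones — at least 5 crossings.
The safety rule pushes this higher. Following every safe sequence of crossings, the most of the 5 that can be at the dry ground as the punt arrives there on crossing 5 is 4 — never all 5.
So no plan with fewer than 7 crossings exists, and this one achieves 7:
1. Warden goes to the dry ground with the gecko and the lizard.
2. Warden goes back to the marsh camp with the lizard.
3. Warden goes to the dry ground with the cricket and the lizard.
4. Warden goes back to the marsh camp with the lizard.
5. Warden goes to the dry ground with the beetle and the lizard.
6. Warden goes back to the marsh camp with the lizard.
7. Warden goes to the dry ground with the frog and the lizard.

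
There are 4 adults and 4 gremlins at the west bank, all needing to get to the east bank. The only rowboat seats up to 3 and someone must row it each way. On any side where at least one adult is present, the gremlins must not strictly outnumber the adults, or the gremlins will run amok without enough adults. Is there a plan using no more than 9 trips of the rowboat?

Yes

Yes — this plan uses 9 crossings (≤ 9):
1. 2 gremlins → the east bank.  (the west bank: 4A 2G; the east bank: 0A 2G)
2. 1 gremlin ← the west bank.  (the west bank: 4A 3G; the east bank: 0A 1G)
3. 3 gremlins → the east bank.  (the west bank: 4A 0G; the east bank: 0A 4G)
4. 1 gremlin ← the west bank.  (the west bank: 4A 1G; the east bank: 0A 3G)
5. 3 adults → the east bank.  (the west bank: 1A 1G; the east bank: 3A 3G)
6. 1 adult and 1 gremlin ← the west bank.  (the west bank: 2A 2G; the east bank: 2A 2G)
7. 2 adults → the east bank.  (the west bank: 0A 2G; the east bank: 4A 2G)
8. 1 gremlin ← the west bank.  (the west bank: 0A 3G; the east bank: 4A 1G)
9. 3 gremlins → the east bank.  (the west bank: 0A 0G; the east bank: 4A 4G)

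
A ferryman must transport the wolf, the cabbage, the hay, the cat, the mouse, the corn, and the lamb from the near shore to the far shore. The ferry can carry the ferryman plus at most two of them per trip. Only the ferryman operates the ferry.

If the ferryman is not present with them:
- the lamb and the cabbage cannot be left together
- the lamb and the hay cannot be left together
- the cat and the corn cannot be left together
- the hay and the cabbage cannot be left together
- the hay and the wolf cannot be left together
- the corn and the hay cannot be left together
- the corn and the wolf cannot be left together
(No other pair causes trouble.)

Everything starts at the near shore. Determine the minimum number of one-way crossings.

Whatever the first load, the items left behind include a forbidden pair without the ferryman. No opening move is safe, so no plan exists.

impossible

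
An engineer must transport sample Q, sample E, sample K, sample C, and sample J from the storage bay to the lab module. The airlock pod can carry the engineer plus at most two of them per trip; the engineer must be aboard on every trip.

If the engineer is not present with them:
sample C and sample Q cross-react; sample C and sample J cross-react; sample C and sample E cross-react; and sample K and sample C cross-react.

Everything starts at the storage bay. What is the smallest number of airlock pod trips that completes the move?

Counting alone: the engineer can take at most 2 across per trip to the lab module, so moving all 5 needs at least 3 loaded trips out, with a return between consecutive ones — at least 5 crossings.
The safety rule pushes this higher. Following every safe sequence of crossings, the most of the 5 that can be at the lab module as the airlock pod arrives there on crossing 5 is 4 — never all 5.
So no plan with fewer than 7 crossings exists, and this one achieves 7:
1. Engineer goes to the lab module with sample C.  [the storage bay: sample E, sample J, sample K, sample Q | the lab module: sample C]
2. Engineer goes back to the storage bay alone.  [the storage bay: sample E, sample J, sample K, sample Q | the lab module: sample C]
3. Engineer goes to the lab module with sample E and sample Q.  [the storage bay: sample J, sample K | the lab module: sample C, sample E, sample Q]
4. Engineer goes back to the storage bay with sample C.  [the storage bay: sample C, sample J, sample K | the lab module: sample E, sample Q]
5. Engineer goes to the lab module with sample C and sample K.  [the storage bay: sample J | the lab module: sample C, sample E, sample K, sample Q]
6. Engineer goes back to the storage bay with sample C.  [the storage bay: sample C, sample J | the lab module: sample E, sample K, sample Q]
7. Engineer goes to the lab module with sample C and sample J.  [the storage bay: — | the lab module: sample C, sample E, sample J, sample K, sample Q]

7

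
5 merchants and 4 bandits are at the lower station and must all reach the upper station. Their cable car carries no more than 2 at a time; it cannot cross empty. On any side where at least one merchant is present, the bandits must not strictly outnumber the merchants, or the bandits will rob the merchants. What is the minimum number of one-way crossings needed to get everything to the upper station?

15

Counting alone: each trip to the upper station takes at most 2 across and each return brings at least 1 back, so after t trips out (and t−1 returns) at most 2t − (t−1) of the 9 are across; that first reaches 9 at t = 8, so at least 15 crossings are needed.
The plan below uses exactly 15 crossings, so it is optimal:
1. 2 bandits → the upper station.  (the lower station: 5M 2B; the upper station: 0M 2B)
2. 1 bandit ← the lower station.  (the lower station: 5M 3B; the upper station: 0M 1B)
3. 2 bandits → the upper station.  (the lower station: 5M 1B; the upper station: 0M 3B)
4. 1 bandit ← the lower station.  (the lower station: 5M 2B; the upper station: 0M 2B)
5. 2 merchants → the upper station.  (the lower station: 3M 2B; the upper station: 2M 2B)
6. 1 bandit ← the lower station.  (the lower station: 3M 3B; the upper station: 2M 1B)
7. 1 merchant and 1 bandit → the upper station.  (the lower station: 2M 2B; the upper station: 3M 2B)
8. 1 merchant ← the lower station.  (the lower station: 3M 2B; the upper station: 2M 2B)
9. 1 merchant and 1 bandit → the upper station.  (the lower station: 2M 1B; the upper station: 3M 3B)
10. 1 bandit ← the lower station.  (the lower station: 2M 2B; the upper station: 3M 2B)
11. 1 merchant and 1 bandit → the upper station.  (the lower station: 1M 1B; the upper station: 4M 3B)
12. 1 merchant ← the lower station.  (the lower station: 2M 1B; the upper station: 3M 3B)
13. 1 merchant and 1 bandit → the upper station.  (the lower station: 1M 0B; the upper station: 4M 4B)
14. 1 bandit ← the lower station.  (the lower station: 1M 1B; the upper station: 4M 3B)
15. 1 merchant and 1 bandit → the upper station.  (the lower station: 0M 0B; the upper station: 5M 4B)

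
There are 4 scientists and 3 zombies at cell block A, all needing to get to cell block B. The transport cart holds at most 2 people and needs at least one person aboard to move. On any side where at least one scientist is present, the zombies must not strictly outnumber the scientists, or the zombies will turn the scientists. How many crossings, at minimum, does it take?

11

Counting alone: each trip to cell block B takes at most 2 across and each return brings at least 1 back, so after t trips out (and t−1 returns) at most 2t − (t−1) of the 7 are across; that first reaches 7 at t = 6, so at least 11 crossings are needed.
The plan below uses exactly 11 crossings, so it is optimal:
1. 2 zombies → cell block B.  (cell block A: 4S 1Z; cell block B: 0S 2Z)
2. 1 zombie ← cell block A.  (cell block A: 4S 2Z; cell block B: 0S 1Z)
3. 2 zombies → cell block B.  (cell block A: 4S 0Z; cell block B: 0S 3Z)
4. 1 zombie ← cell block A.  (cell block A: 4S 1Z; cell block B: 0S 2Z)
5. 2 scientists → cell block B.  (cell block A: 2S 1Z; cell block B: 2S 2Z)
6. 1 zombie ← cell block A.  (cell block A: 2S 2Z; cell block B: 2S 1Z)
7. 1 scientist and 1 zombie → cell block B.  (cell block A: 1S 1Z; cell block B: 3S 2Z)
8. 1 scientist ← cell block A.  (cell block A: 2S 1Z; cell block B: 2S 2Z)
9. 1 scientist and 1 zombie → cell block B.  (cell block A: 1S 0Z; cell block B: 3S 3Z)
10. 1 zombie ← cell block A.  (cell block A: 1S 1Z; cell block B: 3S 2Z)
11. 1 scientist and 1 zombie → cell block B.  (cell block A: 0S 0Z; cell block B: 4S 3Z)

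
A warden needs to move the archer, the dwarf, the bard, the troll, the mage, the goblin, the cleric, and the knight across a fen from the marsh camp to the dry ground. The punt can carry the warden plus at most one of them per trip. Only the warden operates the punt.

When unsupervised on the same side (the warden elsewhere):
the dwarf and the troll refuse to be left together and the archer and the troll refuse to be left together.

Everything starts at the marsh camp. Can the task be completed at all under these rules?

1. Warden goes to the dry ground with the troll.  [the marsh camp: the archer, the bard, the cleric, the dwarf, the goblin, the knight, the mage | the dry ground: the troll]
2. Warden goes back to the marsh camp alone.  [the marsh camp: the archer, the bard, the cleric, the dwarf, the goblin, the knight, the mage | the dry ground: the troll]
3. Warden goes to the dry ground with the archer.  [the marsh camp: the bard, the cleric, the dwarf, the goblin, the knight, the mage | the dry ground: the archer, the troll]
4. Warden goes back to the marsh camp with the troll.  [the marsh camp: the bard, the cleric, the dwarf, the goblin, the knight, the mage, the troll | the dry ground: the archer]
5. Warden goes to the dry ground with the dwarf.  [the marsh camp: the bard, the cleric, the goblin, the knight, the mage, the troll | the dry ground: the archer, the dwarf]
6. Warden goes back to the marsh camp alone.  [the marsh camp: the bard, the cleric, the goblin, the knight, the mage, the troll | the dry ground: the archer, the dwarf]
7. Warden goes to the dry ground with the bard.  [the marsh camp: the cleric, the goblin, the knight, the mage, the troll | the dry ground: the archer, the bard, the dwarf]
8. Warden goes back to the marsh camp alone.  [the marsh camp: the cleric, the goblin, the knight, the mage, the troll | the dry ground: the archer, the bard, the dwarf]
9. Warden goes to the dry ground with the mage.  [the marsh camp: the cleric, the goblin, the knight, the troll | the dry ground: the archer, the bard, the dwarf, the mage]
10. Warden goes back to the marsh camp alone.  [the marsh camp: the cleric, the goblin, the knight, the troll | the dry ground: the archer, the bard, the dwarf, the mage]
11. Warden goes to the dry ground with the goblin.  [the marsh camp: the cleric, the knight, the troll | the dry ground: the archer, the bard, the dwarf, the goblin, the mage]
12. Warden goes back to the marsh camp alone.  [the marsh camp: the cleric, the knight, the troll | the dry ground: the archer, the bard, the dwarf, the goblin, the mage]
13. Warden goes to the dry ground with the cleric.  [the marsh camp: the knight, the troll | the dry ground: the archer, the bard, the cleric, the dwarf, the goblin, the mage]
14. Warden goes back to the marsh camp alone.  [the marsh camp: the knight, the troll | the dry ground: the archer, the bard, the cleric, the dwarf, the goblin, the mage]
15. Warden goes to the dry ground with the knight.  [the marsh camp: the troll | the dry ground: the archer, the bard, the cleric, the dwarf, the goblin, the knight, the mage]
16. Warden goes back to the marsh camp alone.  [the marsh camp: the troll | the dry ground: the archer, the bard, the cleric, the dwarf, the goblin, the knight, the mage]
17. Warden goes to the dry ground with the troll.  [the marsh camp: — | the dry ground: the archer, the bard, the cleric, the dwarf, the goblin, the knight, the mage, the troll]

Yes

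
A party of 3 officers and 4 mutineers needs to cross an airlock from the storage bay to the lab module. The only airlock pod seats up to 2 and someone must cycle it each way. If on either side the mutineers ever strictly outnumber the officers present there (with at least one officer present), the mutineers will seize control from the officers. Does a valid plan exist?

No

The mutineers already outnumber the officers at the storage bay before anyone moves, so the starting position itself is disallowed.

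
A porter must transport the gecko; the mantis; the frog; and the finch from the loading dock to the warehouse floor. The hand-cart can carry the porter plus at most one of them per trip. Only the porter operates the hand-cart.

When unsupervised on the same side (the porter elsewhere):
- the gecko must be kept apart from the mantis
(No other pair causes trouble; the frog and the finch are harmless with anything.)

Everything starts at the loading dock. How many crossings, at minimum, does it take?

Counting alone: the porter can take at most 1 across per trip to the warehouse floor, so moving all 4 needs at least 4 loaded trips out, with a return between consecutive ones — at least 7 crossings.
The plan below uses exactly 7 crossings, so it is optimal:
1. Porter goes to the warehouse floor with the gecko.  [the loading dock: the finch, the frog, the mantis | the warehouse floor: the gecko]
2. Porter goes back to the loading dock alone.  [the loading dock: the finch, the frog, the mantis | the warehouse floor: the gecko]
3. Porter goes to the warehouse floor with the frog.  [the loading dock: the finch, the mantis | the warehouse floor: the frog, the gecko]
4. Porter goes back to the loading dock alone.  [the loading dock: the finch, the mantis | the warehouse floor: the frog, the gecko]
5. Porter goes to the warehouse floor with the finch.  [the loading dock: the mantis | the warehouse floor: the finch, the frog, the gecko]
6. Porter goes back to the loading dock alone.  [the loading dock: the mantis | the warehouse floor: the finch, the frog, the gecko]
7. Porter goes to the warehouse floor with the mantis.  [the loading dock: — | the warehouse floor: the finch, the frog, the gecko, the mantis]

7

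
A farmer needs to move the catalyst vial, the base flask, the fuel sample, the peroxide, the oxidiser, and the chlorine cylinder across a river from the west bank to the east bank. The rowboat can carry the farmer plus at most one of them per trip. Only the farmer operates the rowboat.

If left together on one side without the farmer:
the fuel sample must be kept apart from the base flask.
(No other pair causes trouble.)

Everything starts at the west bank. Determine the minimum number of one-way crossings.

11

Counting alone: the farmer can take at most 1 across per trip to the east bank, so moving all 6 needs at least 6 loaded trips out, with a return between consecutive ones — at least 11 crossings.
The plan below uses exactly 11 crossings, so it is optimal:
1. Farmer goes to the east bank with the base flask.  [the west bank: the catalyst vial, the chlorine cylinder, the fuel sample, the oxidiser, the peroxide | the east bank: the base flask]
2. Farmer goes back to the west bank alone.  [the west bank: the catalyst vial, the chlorine cylinder, the fuel sample, the oxidiser, the peroxide | the east bank: the base flask]
3. Farmer goes to the east bank with the catalyst vial.  [the west bank: the chlorine cylinder, the fuel sample, the oxidiser, the peroxide | the east bank: the base flask, the catalyst vial]
4. Farmer goes back to the west bank alone.  [the west bank: the chlorine cylinder, the fuel sample, the oxidiser, the peroxide | the east bank: the base flask, the catalyst vial]
5. Farmer goes to the east bank with the peroxide.  [the west bank: the chlorine cylinder, the fuel sample, the oxidiser | the east bank: the base flask, the catalyst vial, the peroxide]
6. Farmer goes back to the west bank alone.  [the west bank: the chlorine cylinder, the fuel sample, the oxidiser | the east bank: the base flask, the catalyst vial, the peroxide]
7. Farmer goes to the east bank with the oxidiser.  [the west bank: the chlorine cylinder, the fuel sample | the east bank: the base flask, the catalyst vial, the oxidiser, the peroxide]
8. Farmer goes back to the west bank alone.  [the west bank: the chlorine cylinder, the fuel sample | the east bank: the base flask, the catalyst vial, the oxidiser, the peroxide]
9. Farmer goes to the east bank with the chlorine cylinder.  [the west bank: the fuel sample | the east bank: the base flask, the catalyst vial, the chlorine cylinder, the oxidiser, the peroxide]
10. Farmer goes back to the west bank alone.  [the west bank: the fuel sample | the east bank: the base flask, the catalyst vial, the chlorine cylinder, the oxidiser, the peroxide]
11. Farmer goes to the east bank with the fuel sample.  [the west bank: — | the east bank: the base flask, the catalyst vial, the chlorine cylinder, the fuel sample, the oxidiser, the peroxide]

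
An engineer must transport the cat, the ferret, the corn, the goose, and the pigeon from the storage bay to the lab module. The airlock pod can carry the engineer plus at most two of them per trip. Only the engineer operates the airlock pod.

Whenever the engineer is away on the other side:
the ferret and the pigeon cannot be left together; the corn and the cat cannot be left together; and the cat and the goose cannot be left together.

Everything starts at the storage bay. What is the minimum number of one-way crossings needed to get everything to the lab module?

5

Counting alone: the engineer can take at most 2 across per trip to the lab module, so moving all 5 needs at least 3 loaded trips out, with a return between consecutive ones — at least 5 crossings.
The plan below uses exactly 5 crossings, so it is optimal:
1. Engineer goes to the lab module with the cat and the ferret.  [the storage bay: the corn, the goose, the pigeon | the lab module: the cat, the ferret]
2. Engineer goes back to the storage bay alone.  [the storage bay: the corn, the goose, the pigeon | the lab module: the cat, the ferret]
3. Engineer goes to the lab module with the corn and the goose.  [the storage bay: the pigeon | the lab module: the cat, the corn, the ferret, the goose]
4. Engineer goes back to the storage bay with the cat.  [the storage bay: the cat, the pigeon | the lab module: the corn, the ferret, the goose]
5. Engineer goes to the lab module with the cat and the pigeon.  [the storage bay: — | the lab module: the cat, the corn, the ferret, the goose, the pigeon]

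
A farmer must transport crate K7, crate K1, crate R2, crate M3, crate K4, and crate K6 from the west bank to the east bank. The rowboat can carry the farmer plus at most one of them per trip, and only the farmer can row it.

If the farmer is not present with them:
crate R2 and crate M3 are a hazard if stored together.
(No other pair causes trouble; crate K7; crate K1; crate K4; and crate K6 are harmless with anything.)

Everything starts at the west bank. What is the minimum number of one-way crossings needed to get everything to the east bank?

11

Counting alone: the farmer can take at most 1 across per trip to the east bank, so moving all 6 needs at least 6 loaded trips out, with a return between consecutive ones — at least 11 crossings.
The plan below uses exactly 11 crossings, so it is optimal:
1. Farmer goes to the east bank with crate R2.  [the west bank: crate K1, crate K4, crate K6, crate K7, crate M3 | the east bank: crate R2]
2. Farmer goes back to the west bank alone.  [the west bank: crate K1, crate K4, crate K6, crate K7, crate M3 | the east bank: crate R2]
3. Farmer goes to the east bank with crate K7.  [the west bank: crate K1, crate K4, crate K6, crate M3 | the east bank: crate K7, crate R2]
4. Farmer goes back to the west bank alone.  [the west bank: crate K1, crate K4, crate K6, crate M3 | the east bank: crate K7, crate R2]
5. Farmer goes to the east bank with crate K1.  [the west bank: crate K4, crate K6, crate M3 | the east bank: crate K1, crate K7, crate R2]
6. Farmer goes back to the west bank alone.  [the west bank: crate K4, crate K6, crate M3 | the east bank: crate K1, crate K7, crate R2]
7. Farmer goes to the east bank with crate K4.  [the west bank: crate K6, crate M3 | the east bank: crate K1, crate K4, crate K7, crate R2]
8. Farmer goes back to the west bank alone.  [the west bank: crate K6, crate M3 | the east bank: crate K1, crate K4, crate K7, crate R2]
9. Farmer goes to the east bank with crate K6.  [the west bank: crate M3 | the east bank: crate K1, crate K4, crate K6, crate K7, crate R2]
10. Farmer goes back to the west bank alone.  [the west bank: crate M3 | the east bank: crate K1, crate K4, crate K6, crate K7, crate R2]
11. Farmer goes to the east bank with crate M3.  [the west bank: — | the east bank: crate K1, crate K4, crate K6, crate K7, crate M3, crate R2]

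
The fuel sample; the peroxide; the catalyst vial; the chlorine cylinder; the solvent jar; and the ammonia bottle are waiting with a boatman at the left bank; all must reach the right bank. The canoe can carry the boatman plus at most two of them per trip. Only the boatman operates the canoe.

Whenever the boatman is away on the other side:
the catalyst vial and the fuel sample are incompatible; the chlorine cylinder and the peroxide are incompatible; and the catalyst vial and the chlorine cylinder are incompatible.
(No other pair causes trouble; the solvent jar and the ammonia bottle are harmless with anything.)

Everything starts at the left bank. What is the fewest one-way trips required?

5

Counting alone: the boatman can take at most 2 across per trip to the right bank, so moving all 6 needs at least 3 loaded trips out, with a return between consecutive ones — at least 5 crossings.
The plan below uses exactly 5 crossings, so it is optimal:
1. Boatman goes to the right bank with the chlorine cylinder and the fuel sample.
2. Boatman goes back to the left bank alone.
3. Boatman goes to the right bank with the ammonia bottle and the solvent jar.
4. Boatman goes back to the left bank alone.
5. Boatman goes to the right bank with the catalyst vial and the peroxide.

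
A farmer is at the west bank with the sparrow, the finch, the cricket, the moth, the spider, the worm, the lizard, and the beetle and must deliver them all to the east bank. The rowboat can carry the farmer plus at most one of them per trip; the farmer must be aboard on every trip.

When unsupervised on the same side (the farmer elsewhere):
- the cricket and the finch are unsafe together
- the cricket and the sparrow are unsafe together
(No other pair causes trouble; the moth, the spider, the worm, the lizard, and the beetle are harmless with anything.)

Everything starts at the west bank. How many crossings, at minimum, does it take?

17

Counting alone: the farmer can take at most 1 across per trip to the east bank, so moving all 8 needs at least 8 loaded trips out, with a return between consecutive ones — at least 15 crossings.
The safety rule pushes this higher. Following every safe sequence of crossings, the most of the 8 that can be at the east bank as the rowboat arrives there on crossing 15 is 7 — never all 8.
So no plan with fewer than 17 crossings exists, and this one achieves 17:
1. Farmer goes to the east bank with the cricket.
2. Farmer goes back to the west bank alone.
3. Farmer goes to the east bank with the sparrow.
4. Farmer goes back to the west bank with the cricket.
5. Farmer goes to the east bank with the finch.
6. Farmer goes back to the west bank alone.
7. Farmer goes to the east bank with the moth.
8. Farmer goes back to the west bank alone.
9. Farmer goes to the east bank with the spider.
10. Farmer goes back to the west bank alone.
11. Farmer goes to the east bank with the worm.
12. Farmer goes back to the west bank alone.
13. Farmer goes to the east bank with the lizard.
14. Farmer goes back to the west bank alone.
15. Farmer goes to the east bank with the beetle.
16. Farmer goes back to the west bank alone.
17. Farmer goes to the east bank with the cricket.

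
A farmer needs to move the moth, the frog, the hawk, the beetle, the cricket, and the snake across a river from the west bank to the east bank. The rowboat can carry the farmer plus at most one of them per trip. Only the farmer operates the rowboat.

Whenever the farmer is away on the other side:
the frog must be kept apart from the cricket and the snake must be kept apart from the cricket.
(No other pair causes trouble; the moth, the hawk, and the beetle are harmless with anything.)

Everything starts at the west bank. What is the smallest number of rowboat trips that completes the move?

Counting alone: the farmer can take at most 1 across per trip to the east bank, so moving all 6 needs at least 6 loaded trips out, with a return between consecutive ones — at least 11 crossings.
The safety rule pushes this higher. Following every safe sequence of crossings, the most of the 6 that can be at the east bank as the rowboat arrives there on crossing 11 is 5 — never all 6.
So no plan with fewer than 13 crossings exists, and this one achieves 13:
1. Farmer goes to the east bank with the cricket.  [the west bank: the beetle, the frog, the hawk, the moth, the snake | the east bank: the cricket]
2. Farmer goes back to the west bank alone.  [the west bank: the beetle, the frog, the hawk, the moth, the snake | the east bank: the cricket]
3. Farmer goes to the east bank with the moth.  [the west bank: the beetle, the frog, the hawk, the snake | the east bank: the cricket, the moth]
4. Farmer goes back to the west bank alone.  [the west bank: the beetle, the frog, the hawk, the snake | the east bank: the cricket, the moth]
5. Farmer goes to the east bank with the frog.  [the west bank: the beetle, the hawk, the snake | the east bank: the cricket, the frog, the moth]
6. Farmer goes back to the west bank with the cricket.  [the west bank: the beetle, the cricket, the hawk, the snake | the east bank: the frog, the moth]
7. Farmer goes to the east bank with the snake.  [the west bank: the beetle, the cricket, the hawk | the east bank: the frog, the moth, the snake]
8. Farmer goes back to the west bank alone.  [the west bank: the beetle, the cricket, the hawk | the east bank: the frog, the moth, the snake]
9. Farmer goes to the east bank with the hawk.  [the west bank: the beetle, the cricket | the east bank: the frog, the hawk, the moth, the snake]
10. Farmer goes back to the west bank alone.  [the west bank: the beetle, the cricket | the east bank: the frog, the hawk, the moth, the snake]
11. Farmer goes to the east bank with the beetle.  [the west bank: the cricket | the east bank: the beetle, the frog, the hawk, the moth, the snake]
12. Farmer goes back to the west bank alone.  [the west bank: the cricket | the east bank: the beetle, the frog, the hawk, the moth, the snake]
13. Farmer goes to the east bank with the cricket.  [the west bank: — | the east bank: the beetle, the cricket, the frog, the hawk, the moth, the snake]

13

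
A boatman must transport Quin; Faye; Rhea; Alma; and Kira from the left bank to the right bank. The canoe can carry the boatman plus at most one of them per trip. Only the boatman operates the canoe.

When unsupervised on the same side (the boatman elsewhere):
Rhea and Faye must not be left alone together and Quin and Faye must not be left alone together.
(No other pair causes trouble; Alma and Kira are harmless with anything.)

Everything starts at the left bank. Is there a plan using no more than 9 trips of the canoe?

Counting alone: the boatman can take at most 1 across per trip to the right bank, so moving all 5 needs at least 5 loaded trips out, with a return between consecutive ones — at least 9 crossings.
The safety rule pushes this higher. Following every safe sequence of crossings, the most of the 5 that can be at the right bank as the canoe arrives there on crossing 9 is 4 — never all 5.
So the move cannot be finished within 9 crossings. (The shortest complete plan takes 11:)
1. Boatman goes to the right bank with Faye.
2. Boatman goes back to the left bank alone.
3. Boatman goes to the right bank with Quin.
4. Boatman goes back to the left bank with Faye.
5. Boatman goes to the right bank with Rhea.
6. Boatman goes back to the left bank alone.
7. Boatman goes to the right bank with Alma.
8. Boatman goes back to the left bank alone.
9. Boatman goes to the right bank with Kira.
10. Boatman goes back to the left bank alone.
11. Boatman goes to the right bank with Faye.

No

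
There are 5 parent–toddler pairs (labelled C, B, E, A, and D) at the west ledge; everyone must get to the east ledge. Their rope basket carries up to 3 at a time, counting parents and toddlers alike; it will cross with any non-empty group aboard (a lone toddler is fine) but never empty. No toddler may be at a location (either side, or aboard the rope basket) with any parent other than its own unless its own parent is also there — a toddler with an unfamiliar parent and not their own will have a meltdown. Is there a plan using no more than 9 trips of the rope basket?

Counting alone: each trip to the east ledge takes at most 3 across and each return brings at least 1 back, so after t trips out (and t−1 returns) at most 3t − (t−1) of the 10 are across; that first reaches 10 at t = 5, so at least 9 crossings are needed.
The safety rule pushes this higher. Following every safe sequence of crossings, the most of the 10 that can be at the east ledge as the rope basket arrives there on crossing 9 is 9 — never all 10.
So the move cannot be finished within 9 crossings. (The shortest complete plan takes 11:)
1. parent C and toddler C cross → the east ledge.
2. parent C crosses ← the west ledge.
3. toddler A, toddler B, and toddler E cross → the east ledge.
4. toddler C crosses ← the west ledge.
5. parent A, parent B, and parent E cross → the east ledge.
6. parent B and toddler B cross ← the west ledge.
7. parent B, parent C, and parent D cross → the east ledge.
8. toddler E crosses ← the west ledge.
9. toddler B and toddler C cross → the east ledge.
10. toddler C crosses ← the west ledge.
11. toddler C, toddler D, and toddler E cross → the east ledge.

No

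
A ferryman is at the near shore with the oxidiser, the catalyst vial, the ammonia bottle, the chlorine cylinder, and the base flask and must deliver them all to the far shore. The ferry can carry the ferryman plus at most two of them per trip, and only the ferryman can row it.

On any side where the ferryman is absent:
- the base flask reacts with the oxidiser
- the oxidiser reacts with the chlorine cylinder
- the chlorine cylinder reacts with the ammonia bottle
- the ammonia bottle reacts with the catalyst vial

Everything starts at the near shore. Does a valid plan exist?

Yes

1. Ferryman goes to the far shore with the ammonia bottle and the oxidiser.  [the near shore: the base flask, the catalyst vial, the chlorine cylinder | the far shore: the ammonia bottle, the oxidiser]
2. Ferryman goes back to the near shore alone.  [the near shore: the base flask, the catalyst vial, the chlorine cylinder | the far shore: the ammonia bottle, the oxidiser]
3. Ferryman goes to the far shore with the catalyst vial.  [the near shore: the base flask, the chlorine cylinder | the far shore: the ammonia bottle, the catalyst vial, the oxidiser]
4. Ferryman goes back to the near shore with the ammonia bottle.  [the near shore: the ammonia bottle, the base flask, the chlorine cylinder | the far shore: the catalyst vial, the oxidiser]
5. Ferryman goes to the far shore with the base flask and the chlorine cylinder.  [the near shore: the ammonia bottle | the far shore: the base flask, the catalyst vial, the chlorine cylinder, the oxidiser]
6. Ferryman goes back to the near shore with the oxidiser.  [the near shore: the ammonia bottle, the oxidiser | the far shore: the base flask, the catalyst vial, the chlorine cylinder]
7. Ferryman goes to the far shore with the ammonia bottle and the oxidiser.  [the near shore: — | the far shore: the ammonia bottle, the base flask, the catalyst vial, the chlorine cylinder, the oxidiser]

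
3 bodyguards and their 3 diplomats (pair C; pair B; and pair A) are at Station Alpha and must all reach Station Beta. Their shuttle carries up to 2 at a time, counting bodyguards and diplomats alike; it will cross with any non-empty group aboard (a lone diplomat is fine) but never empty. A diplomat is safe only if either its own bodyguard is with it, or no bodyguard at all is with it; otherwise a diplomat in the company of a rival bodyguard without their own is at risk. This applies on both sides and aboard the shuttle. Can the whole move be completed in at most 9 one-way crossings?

No

Counting alone: each trip to Station Beta takes at most 2 across and each return brings at least 1 back, so after t trips out (and t−1 returns) at most 2t − (t−1) of the 6 are across; that first reaches 6 at t = 5, so at least 9 crossings are needed.
The safety rule pushes this higher. Following every safe sequence of crossings, the most of the 6 that can be at Station Beta as the shuttle arrives there on crossing 9 is 5 — never all 6.
So the move cannot be finished within 9 crossings. (The shortest complete plan takes 11:)
1. bodyguard C and diplomat C cross → Station Beta.
2. bodyguard C crosses ← Station Alpha.
3. diplomat A and diplomat B cross → Station Beta.
4. diplomat C crosses ← Station Alpha.
5. bodyguard A and bodyguard B cross → Station Beta.
6. bodyguard B and diplomat B cross ← Station Alpha.
7. bodyguard B and bodyguard C cross → Station Beta.
8. diplomat A crosses ← Station Alpha.
9. diplomat B and diplomat C cross → Station Beta.
10. bodyguard A crosses ← Station Alpha.
11. bodyguard A and diplomat A cross → Station Beta.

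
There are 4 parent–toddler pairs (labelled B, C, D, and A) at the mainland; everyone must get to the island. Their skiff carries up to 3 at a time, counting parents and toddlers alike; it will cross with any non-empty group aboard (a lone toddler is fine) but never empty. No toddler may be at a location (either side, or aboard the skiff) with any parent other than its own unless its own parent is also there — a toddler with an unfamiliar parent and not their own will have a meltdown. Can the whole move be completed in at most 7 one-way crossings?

Counting alone: each trip to the island takes at most 3 across and each return brings at least 1 back, so after t trips out (and t−1 returns) at most 3t − (t−1) of the 8 are across; that first reaches 8 at t = 4, so at least 7 crossings are needed.
The safety rule pushes this higher. Following every safe sequence of crossings, the most of the 8 that can be at the island as the skiff arrives there on crossing 7 is 7 — never all 8.
So the move cannot be finished within 7 crossings. (The shortest complete plan takes 9:)
1. parent B and toddler B cross → the island.
2. parent B crosses ← the mainland.
3. parent B, parent C, and toddler C cross → the island.
4. parent B and toddler B cross ← the mainland.
5. parent A, parent B, and parent D cross → the island.
6. toddler C crosses ← the mainland.
7. toddler B and toddler C cross → the island.
8. toddler B crosses ← the mainland.
9. toddler A, toddler B, and toddler D cross → the island.

No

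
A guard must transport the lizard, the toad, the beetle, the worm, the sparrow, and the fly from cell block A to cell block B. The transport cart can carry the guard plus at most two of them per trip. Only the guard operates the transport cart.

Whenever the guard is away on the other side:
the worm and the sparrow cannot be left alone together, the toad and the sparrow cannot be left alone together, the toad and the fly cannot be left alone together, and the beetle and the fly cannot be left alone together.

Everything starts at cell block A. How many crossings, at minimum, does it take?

Counting alone: the guard can take at most 2 across per trip to cell block B, so moving all 6 needs at least 3 loaded trips out, with a return between consecutive ones — at least 5 crossings.
The safety rule pushes this higher. Following every safe sequence of crossings, the most of the 6 that can be at cell block B as the transport cart arrives there on crossing 5 is 5 — never all 6.
So no plan with fewer than 7 crossings exists, and this one achieves 7:
1. Guard goes to cell block B with the fly and the sparrow.  [cell block A: the beetle, the lizard, the toad, the worm | cell block B: the fly, the sparrow]
2. Guard goes back to cell block A alone.  [cell block A: the beetle, the lizard, the toad, the worm | cell block B: the fly, the sparrow]
3. Guard goes to cell block B with the lizard and the toad.  [cell block A: the beetle, the worm | cell block B: the fly, the lizard, the sparrow, the toad]
4. Guard goes back to cell block A with the fly and the sparrow.  [cell block A: the beetle, the fly, the sparrow, the worm | cell block B: the lizard, the toad]
5. Guard goes to cell block B with the beetle and the worm.  [cell block A: the fly, the sparrow | cell block B: the beetle, the lizard, the toad, the worm]
6. Guard goes back to cell block A alone.  [cell block A: the fly, the sparrow | cell block B: the beetle, the lizard, the toad, the worm]
7. Guard goes to cell block B with the fly and the sparrow.  [cell block A: — | cell block B: the beetle, the fly, the lizard, the sparrow, the toad, the worm]

7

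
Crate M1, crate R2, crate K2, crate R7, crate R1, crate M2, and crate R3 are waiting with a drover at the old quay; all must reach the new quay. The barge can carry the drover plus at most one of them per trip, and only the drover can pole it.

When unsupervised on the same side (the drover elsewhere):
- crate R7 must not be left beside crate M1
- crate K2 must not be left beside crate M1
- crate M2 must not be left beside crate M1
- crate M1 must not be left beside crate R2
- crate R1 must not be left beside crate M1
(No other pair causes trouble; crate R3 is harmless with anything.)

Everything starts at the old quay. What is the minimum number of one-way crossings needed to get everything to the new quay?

impossible

Following every safe sequence of crossings from the start, the most of the 7 that can be at the new quay as the barge arrives there on crossings 1, 3, 5 is 1, 2, 3 respectively; the best ever achieved is 3 of 7.
From crossing 7 on, no configuration arises that was not already reachable earlier: only 26 distinct safe configurations (who is on which side, and where the barge is) can ever be reached, none of them has everyone across, and every continuation just revisits them. So no valid plan exists.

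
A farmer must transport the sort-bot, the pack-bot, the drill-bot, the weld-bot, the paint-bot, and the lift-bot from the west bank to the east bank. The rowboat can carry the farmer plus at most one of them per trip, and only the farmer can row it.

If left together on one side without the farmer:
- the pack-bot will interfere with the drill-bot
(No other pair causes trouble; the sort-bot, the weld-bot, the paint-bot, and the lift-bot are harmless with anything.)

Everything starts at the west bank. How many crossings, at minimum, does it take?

Counting alone: the farmer can take at most 1 across per trip to the east bank, so moving all 6 needs at least 6 loaded trips out, with a return between consecutive ones — at least 11 crossings.
The plan below uses exactly 11 crossings, so it is optimal:
1. Farmer goes to the east bank with the pack-bot.  [the west bank: the drill-bot, the lift-bot, the paint-bot, the sort-bot, the weld-bot | the east bank: the pack-bot]
2. Farmer goes back to the west bank alone.  [the west bank: the drill-bot, the lift-bot, the paint-bot, the sort-bot, the weld-bot | the east bank: the pack-bot]
3. Farmer goes to the east bank with the sort-bot.  [the west bank: the drill-bot, the lift-bot, the paint-bot, the weld-bot | the east bank: the pack-bot, the sort-bot]
4. Farmer goes back to the west bank alone.  [the west bank: the drill-bot, the lift-bot, the paint-bot, the weld-bot | the east bank: the pack-bot, the sort-bot]
5. Farmer goes to the east bank with the weld-bot.  [the west bank: the drill-bot, the lift-bot, the paint-bot | the east bank: the pack-bot, the sort-bot, the weld-bot]
6. Farmer goes back to the west bank alone.  [the west bank: the drill-bot, the lift-bot, the paint-bot | the east bank: the pack-bot, the sort-bot, the weld-bot]
7. Farmer goes to the east bank with the paint-bot.  [the west bank: the drill-bot, the lift-bot | the east bank: the pack-bot, the paint-bot, the sort-bot, the weld-bot]
8. Farmer goes back to the west bank alone.  [the west bank: the drill-bot, the lift-bot | the east bank: the pack-bot, the paint-bot, the sort-bot, the weld-bot]
9. Farmer goes to the east bank with the lift-bot.  [the west bank: the drill-bot | the east bank: the lift-bot, the pack-bot, the paint-bot, the sort-bot, the weld-bot]
10. Farmer goes back to the west bank alone.  [the west bank: the drill-bot | the east bank: the lift-bot, the pack-bot, the paint-bot, the sort-bot, the weld-bot]
11. Farmer goes to the east bank with the drill-bot.  [the west bank: — | the east bank: the drill-bot, the lift-bot, the pack-bot, the paint-bot, the sort-bot, the weld-bot]

11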